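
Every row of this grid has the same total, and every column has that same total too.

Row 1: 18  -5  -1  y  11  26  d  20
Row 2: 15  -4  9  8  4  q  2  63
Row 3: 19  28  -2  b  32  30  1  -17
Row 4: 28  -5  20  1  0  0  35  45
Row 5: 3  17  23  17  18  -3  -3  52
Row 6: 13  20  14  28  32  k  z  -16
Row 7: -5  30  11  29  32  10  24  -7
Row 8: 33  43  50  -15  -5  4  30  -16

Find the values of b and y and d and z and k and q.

b = 33, y = 23, d = 32, z = 3, k = 30, q = 27

Rows 4 and 5 both sum to 124, so that's the common total.
Row 2 has 15 − 4 + 9 + 8 + 4 + 2 + 63 = 97; the blank must be 124 − 97 = 27.
Column 6 has 26 + 27 + 30 + 0 − 3 + 10 + 4 = 94; the blank must be 124 − 94 = 30.
Row 3 has 19 + 28 − 2 + 32 + 30 + 1 − 17 = 91; the blank must be 124 − 91 = 33.
Column 4 has 8 + 33 + 1 + 17 + 28 + 29 − 15 = 101; the blank must be 124 − 101 = 23.
Row 1 has 18 − 5 − 1 + 23 + 11 + 26 + 20 = 92; the blank must be 124 − 92 = 32.
Row 6 has 13 + 20 + 14 + 28 + 32 + 30 − 16 = 121; the blank must be 124 − 121 = 3.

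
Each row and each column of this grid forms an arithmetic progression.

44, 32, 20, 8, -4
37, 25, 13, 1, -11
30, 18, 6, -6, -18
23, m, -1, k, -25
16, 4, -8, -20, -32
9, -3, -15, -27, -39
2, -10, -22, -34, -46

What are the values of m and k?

m = 11, k = -13

Along each row the entries change by -12 per step; down each column they change by -7.
Row 4: from 23 at column 1, stepping by -12 to column 2 gives 11.
Row 4: from 23 at column 1, stepping by -12 to column 4 gives -13.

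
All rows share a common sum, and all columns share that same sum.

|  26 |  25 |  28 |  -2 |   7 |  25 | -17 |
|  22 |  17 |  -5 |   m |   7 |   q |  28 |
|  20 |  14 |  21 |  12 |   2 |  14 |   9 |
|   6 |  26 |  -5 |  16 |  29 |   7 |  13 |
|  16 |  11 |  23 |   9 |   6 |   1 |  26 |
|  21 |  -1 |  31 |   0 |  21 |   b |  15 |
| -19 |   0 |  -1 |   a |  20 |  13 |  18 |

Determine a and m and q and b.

Rows 1 and 3 both sum to 92, so that's the common total.
Row 6 has 21 − 1 + 31 + 0 + 21 + 15 = 87; the blank must be 92 − 87 = 5.
Row 7 has -19 + 0 − 1 + 20 + 13 + 18 = 31; the blank must be 92 − 31 = 61.
Column 4 has -2 + 12 + 16 + 9 + 0 + 61 = 96; the blank must be 92 − 96 = -4.
Row 2 has 22 + 17 − 5 − 4 + 7 + 28 = 65; the blank must be 92 − 65 = 27.

a = 61, m = -4, q = 27, b = 5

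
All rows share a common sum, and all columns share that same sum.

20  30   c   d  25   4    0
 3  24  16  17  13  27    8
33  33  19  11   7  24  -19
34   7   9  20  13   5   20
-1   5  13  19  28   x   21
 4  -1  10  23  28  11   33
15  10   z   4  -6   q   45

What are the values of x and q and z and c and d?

Rows 2 and 3 both sum to 108, so that's the common total.
The known cells in column 4 total 94, leaving 108 − 94 = 14 for the blank.
The known cells in row 5 total 85, leaving 108 − 85 = 23 for the blank.
The known cells in column 6 total 94, leaving 108 − 94 = 14 for the blank.
The known cells in row 7 total 82, leaving 108 − 82 = 26 for the blank.
The known cells in row 1 total 93, leaving 108 − 93 = 15 for the blank.

x = 23, q = 14, z = 26, c = 15, d = 14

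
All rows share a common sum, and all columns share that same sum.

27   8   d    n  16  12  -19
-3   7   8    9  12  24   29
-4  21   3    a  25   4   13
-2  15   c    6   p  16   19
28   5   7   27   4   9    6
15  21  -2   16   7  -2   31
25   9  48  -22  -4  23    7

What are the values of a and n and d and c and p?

a = 24, n = 26, d = 16, c = 6, p = 26

Rows 2 and 5 both sum to 86, so that's the common total.
The known cells in column 5 total 60, leaving 86 − 60 = 26 for the blank.
The known cells in row 3 total 62, leaving 86 − 62 = 24 for the blank.
The known cells in column 4 total 60, leaving 86 − 60 = 26 for the blank.
The known cells in row 1 total 70, leaving 86 − 70 = 16 for the blank.
The known cells in row 4 total 80, leaving 86 − 80 = 6 for the blank.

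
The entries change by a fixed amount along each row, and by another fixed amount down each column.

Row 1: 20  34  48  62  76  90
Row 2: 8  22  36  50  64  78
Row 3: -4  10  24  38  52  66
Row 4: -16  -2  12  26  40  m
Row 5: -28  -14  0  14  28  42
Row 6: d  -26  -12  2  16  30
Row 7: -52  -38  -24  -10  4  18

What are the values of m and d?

Along each row the entries change by 14 per step; down each column they change by -12.
Row 4: from -16 at column 1, stepping by 14 to column 6 gives 54.
Row 6: from -26 at column 2, stepping by 14 to column 1 gives -40.

m = 54, d = -40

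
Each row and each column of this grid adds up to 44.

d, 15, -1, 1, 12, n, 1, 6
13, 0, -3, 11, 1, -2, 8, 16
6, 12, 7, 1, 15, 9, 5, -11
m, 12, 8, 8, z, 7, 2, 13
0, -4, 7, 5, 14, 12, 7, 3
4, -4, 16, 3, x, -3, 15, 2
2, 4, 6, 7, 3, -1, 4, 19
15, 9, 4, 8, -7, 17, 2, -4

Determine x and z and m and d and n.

Row 6 has 4 − 4 + 16 + 3 − 3 + 15 + 2 = 33; the blank must be 44 − 33 = 11.
Column 5 has 12 + 1 + 15 + 14 + 11 + 3 − 7 = 49; the blank must be 44 − 49 = -5.
Row 4 has 12 + 8 + 8 − 5 + 7 + 2 + 13 = 45; the blank must be 44 − 45 = -1.
Column 1 has 13 + 6 − 1 + 0 + 4 + 2 + 15 = 39; the blank must be 44 − 39 = 5.
Row 1 has 5 + 15 − 1 + 1 + 12 + 1 + 6 = 39; the blank must be 44 − 39 = 5.

x = 11, z = -5, m = -1, d = 5, n = 5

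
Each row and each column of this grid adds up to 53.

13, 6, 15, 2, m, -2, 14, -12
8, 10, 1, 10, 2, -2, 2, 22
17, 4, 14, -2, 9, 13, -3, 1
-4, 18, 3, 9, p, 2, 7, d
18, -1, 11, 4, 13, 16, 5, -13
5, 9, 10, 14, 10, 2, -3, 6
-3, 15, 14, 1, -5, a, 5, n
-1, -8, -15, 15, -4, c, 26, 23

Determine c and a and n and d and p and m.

Row 1: 13 + 6 + 15 + 2 − 2 + 14 − 12 = 36, so its missing entry is 53 − 36 = 17.
Column 5: 17 + 2 + 9 + 13 + 10 − 5 − 4 = 42, so its missing entry is 53 − 42 = 11.
Row 4: -4 + 18 + 3 + 9 + 11 + 2 + 7 = 46, so its missing entry is 53 − 46 = 7.
Column 8: -12 + 22 + 1 + 7 − 13 + 6 + 23 = 34, so its missing entry is 53 − 34 = 19.
Row 7: -3 + 15 + 14 + 1 − 5 + 5 + 19 = 46, so its missing entry is 53 − 46 = 7.
Row 8: -1 − 8 − 15 + 15 − 4 + 26 + 23 = 36, so its missing entry is 53 − 36 = 17.

c = 17, a = 7, n = 19, d = 7, p = 11, m = 17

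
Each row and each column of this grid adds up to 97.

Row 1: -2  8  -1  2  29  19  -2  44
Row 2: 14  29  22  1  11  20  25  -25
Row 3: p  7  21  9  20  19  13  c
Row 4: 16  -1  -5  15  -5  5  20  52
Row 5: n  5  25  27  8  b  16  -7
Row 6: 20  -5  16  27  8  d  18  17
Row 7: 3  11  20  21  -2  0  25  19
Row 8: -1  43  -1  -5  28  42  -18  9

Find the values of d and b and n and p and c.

d = -4, b = -4, n = 27, p = 20, c = -12

The known cells in row 6 total 101, leaving 97 − 101 = -4 for the blank.
The known cells in column 8 total 109, leaving 97 − 109 = -12 for the blank.
The known cells in row 3 total 77, leaving 97 − 77 = 20 for the blank.
The known cells in column 1 total 70, leaving 97 − 70 = 27 for the blank.
The known cells in row 5 total 101, leaving 97 − 101 = -4 for the blank.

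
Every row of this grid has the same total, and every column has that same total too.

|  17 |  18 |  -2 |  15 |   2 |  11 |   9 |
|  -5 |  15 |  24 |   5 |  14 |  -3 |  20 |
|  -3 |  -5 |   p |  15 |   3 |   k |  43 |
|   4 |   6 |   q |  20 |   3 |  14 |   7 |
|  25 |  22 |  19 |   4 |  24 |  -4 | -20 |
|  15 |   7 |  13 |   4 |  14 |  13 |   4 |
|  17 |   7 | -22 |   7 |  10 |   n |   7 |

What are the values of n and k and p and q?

Rows 1 and 2 both sum to 70, so that's the common total.
Row 4 has 4 + 6 + 20 + 3 + 14 + 7 = 54; the blank must be 70 − 54 = 16.
Row 7 has 17 + 7 − 22 + 7 + 10 + 7 = 26; the blank must be 70 − 26 = 44.
Column 6 has 11 − 3 + 14 − 4 + 13 + 44 = 75; the blank must be 70 − 75 = -5.
Row 3 has -3 − 5 + 15 + 3 − 5 + 43 = 48; the blank must be 70 − 48 = 22.

n = 44, k = -5, p = 22, q = 16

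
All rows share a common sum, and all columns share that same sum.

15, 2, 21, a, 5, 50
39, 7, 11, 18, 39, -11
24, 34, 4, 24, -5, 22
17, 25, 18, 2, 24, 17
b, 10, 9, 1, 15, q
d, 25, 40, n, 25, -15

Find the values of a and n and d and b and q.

Rows 2 and 3 both sum to 103, so that's the common total.
The known cells in row 1 total 93, leaving 103 − 93 = 10 for the blank.
The known cells in column 6 total 63, leaving 103 − 63 = 40 for the blank.
The known cells in row 5 total 75, leaving 103 − 75 = 28 for the blank.
The known cells in column 1 total 123, leaving 103 − 123 = -20 for the blank.
The known cells in row 6 total 55, leaving 103 − 55 = 48 for the blank.

a = 10, n = 48, d = -20, b = 28, q = 40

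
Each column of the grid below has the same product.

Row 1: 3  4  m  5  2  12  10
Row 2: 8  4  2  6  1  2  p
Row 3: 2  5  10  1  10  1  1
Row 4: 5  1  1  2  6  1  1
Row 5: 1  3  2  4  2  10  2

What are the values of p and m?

p = 12, m = 6

Columns 4 and 5 each multiply to 240, so every column has product 240.
Column 7: 10×1×1×2 = 20, so the missing entry is 240 ÷ 20 = 12.
Column 3: 2×10×1×2 = 40, so the missing entry is 240 ÷ 40 = 6.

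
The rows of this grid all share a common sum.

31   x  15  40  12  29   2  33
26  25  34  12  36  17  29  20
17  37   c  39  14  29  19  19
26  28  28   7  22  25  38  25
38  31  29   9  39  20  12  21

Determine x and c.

x = 37, c = 25

The complete rows each total 199.
Row 1 is missing 199 − 162 = 37 (since 31 + 15 + 40 + 12 + 29 + 2 + 33 = 162).
Row 3 is missing 199 − 174 = 25 (since 17 + 37 + 39 + 14 + 29 + 19 + 19 = 174).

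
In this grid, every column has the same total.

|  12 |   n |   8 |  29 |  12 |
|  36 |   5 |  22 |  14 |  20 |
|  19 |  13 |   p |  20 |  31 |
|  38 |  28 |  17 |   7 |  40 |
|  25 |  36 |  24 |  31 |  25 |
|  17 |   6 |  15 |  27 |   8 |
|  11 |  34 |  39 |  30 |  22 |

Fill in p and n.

Columns 1 and 5 both add up to 158, so every column sums to 158.
Column 3: 8 + 22 + 17 + 24 + 15 + 39 = 125, so the missing entry is 158 − 125 = 33.
Column 2: 5 + 13 + 28 + 36 + 6 + 34 = 122, so the missing entry is 158 − 122 = 36.

p = 33, n = 36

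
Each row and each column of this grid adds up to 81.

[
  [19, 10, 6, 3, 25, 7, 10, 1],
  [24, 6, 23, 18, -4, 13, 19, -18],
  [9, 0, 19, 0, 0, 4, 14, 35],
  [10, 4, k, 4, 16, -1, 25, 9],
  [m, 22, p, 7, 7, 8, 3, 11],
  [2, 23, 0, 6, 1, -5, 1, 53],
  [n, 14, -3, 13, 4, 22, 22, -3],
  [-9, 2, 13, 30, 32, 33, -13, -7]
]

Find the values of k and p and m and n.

k = 14, p = 9, m = 14, n = 12

Row 4: 10 + 4 + 4 + 16 − 1 + 25 + 9 = 67, so its missing entry is 81 − 67 = 14.
Column 3: 6 + 23 + 19 + 14 + 0 − 3 + 13 = 72, so its missing entry is 81 − 72 = 9.
Row 5: 22 + 9 + 7 + 7 + 8 + 3 + 11 = 67, so its missing entry is 81 − 67 = 14.
Row 7: 14 − 3 + 13 + 4 + 22 + 22 − 3 = 69, so its missing entry is 81 − 69 = 12.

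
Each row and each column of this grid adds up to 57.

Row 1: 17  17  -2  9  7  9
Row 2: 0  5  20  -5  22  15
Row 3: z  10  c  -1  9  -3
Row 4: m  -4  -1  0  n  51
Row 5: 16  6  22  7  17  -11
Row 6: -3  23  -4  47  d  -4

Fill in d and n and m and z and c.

d = -2, n = 4, m = 7, z = 20, c = 22

Row 6 has -3 + 23 − 4 + 47 − 4 = 59; the blank must be 57 − 59 = -2.
Column 5 has 7 + 22 + 9 + 17 − 2 = 53; the blank must be 57 − 53 = 4.
Row 4 has -4 − 1 + 0 + 4 + 51 = 50; the blank must be 57 − 50 = 7.
Column 1 has 17 + 0 + 7 + 16 − 3 = 37; the blank must be 57 − 37 = 20.
Row 3 has 20 + 10 − 1 + 9 − 3 = 35; the blank must be 57 − 35 = 22.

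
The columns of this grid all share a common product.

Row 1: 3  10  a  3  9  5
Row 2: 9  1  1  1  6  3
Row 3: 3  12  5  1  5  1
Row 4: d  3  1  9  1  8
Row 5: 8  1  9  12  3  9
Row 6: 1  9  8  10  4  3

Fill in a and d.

a = 9, d = 5

Columns 4 and 5 each multiply to 3240, so every column has product 3240.
Column 3: 1×5×1×9×8 = 360, so the missing entry is 3240 ÷ 360 = 9.
Column 1: 3×9×3×8×1 = 648, so the missing entry is 3240 ÷ 648 = 5.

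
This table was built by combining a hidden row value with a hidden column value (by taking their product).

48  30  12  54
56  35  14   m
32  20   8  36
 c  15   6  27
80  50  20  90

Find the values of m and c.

Each row is a constant multiple of every other row — this is a multiplication table with the headers hidden.
Row 2 is 14/12 = 7/6 times row 1, so its entry in column 4 is 54 × 7/6 = 63.
Row 4 is 6/12 = 1/2 times row 1, so its entry in column 1 is 48 × 1/2 = 24.

m = 63, c = 24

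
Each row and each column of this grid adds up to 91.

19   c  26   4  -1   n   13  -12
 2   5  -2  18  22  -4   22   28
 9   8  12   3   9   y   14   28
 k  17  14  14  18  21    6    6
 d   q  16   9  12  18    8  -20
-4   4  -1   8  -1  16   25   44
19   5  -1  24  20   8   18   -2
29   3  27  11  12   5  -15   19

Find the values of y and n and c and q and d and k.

y = 8, n = 19, c = 23, q = 26, d = 22, k = -5

The known cells in row 4 total 96, leaving 91 − 96 = -5 for the blank.
The known cells in column 1 total 69, leaving 91 − 69 = 22 for the blank.
The known cells in row 3 total 83, leaving 91 − 83 = 8 for the blank.
The known cells in column 6 total 72, leaving 91 − 72 = 19 for the blank.
The known cells in row 1 total 68, leaving 91 − 68 = 23 for the blank.
The known cells in row 5 total 65, leaving 91 − 65 = 26 for the blank.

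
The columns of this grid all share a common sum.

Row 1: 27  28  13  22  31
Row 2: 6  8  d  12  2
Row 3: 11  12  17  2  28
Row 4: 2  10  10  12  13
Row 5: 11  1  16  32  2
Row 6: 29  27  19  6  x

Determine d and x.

d = 11, x = 10

Column 2 sums to 86 and so does column 4; that's the common total.
In column 3 the known cells total 75, leaving 86 − 75 = 11.
In column 5 the known cells total 76, leaving 86 − 76 = 10.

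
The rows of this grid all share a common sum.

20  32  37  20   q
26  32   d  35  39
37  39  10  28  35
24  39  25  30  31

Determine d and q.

The complete rows each total 149.
Row 2 is missing 149 − 132 = 17 (since 26 + 32 + 35 + 39 = 132).
Row 1 is missing 149 − 109 = 40 (since 20 + 32 + 37 + 20 = 109).

d = 17, q = 40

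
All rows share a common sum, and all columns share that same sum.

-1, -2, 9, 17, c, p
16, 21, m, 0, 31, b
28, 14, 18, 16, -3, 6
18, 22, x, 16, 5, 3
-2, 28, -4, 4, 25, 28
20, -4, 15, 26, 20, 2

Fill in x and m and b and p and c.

Rows 3 and 5 both sum to 79, so that's the common total.
The known cells in column 5 total 78, leaving 79 − 78 = 1 for the blank.
The known cells in row 1 total 24, leaving 79 − 24 = 55 for the blank.
The known cells in column 6 total 94, leaving 79 − 94 = -15 for the blank.
The known cells in row 2 total 53, leaving 79 − 53 = 26 for the blank.
The known cells in row 4 total 64, leaving 79 − 64 = 15 for the blank.

x = 15, m = 26, b = -15, p = 55, c = 1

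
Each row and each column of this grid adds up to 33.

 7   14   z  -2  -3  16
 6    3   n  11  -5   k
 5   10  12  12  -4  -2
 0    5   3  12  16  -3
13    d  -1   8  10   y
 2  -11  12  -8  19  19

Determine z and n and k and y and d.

Row 1 has 7 + 14 − 2 − 3 + 16 = 32; the blank must be 33 − 32 = 1.
Column 3 has 1 + 12 + 3 − 1 + 12 = 27; the blank must be 33 − 27 = 6.
Row 2 has 6 + 3 + 6 + 11 − 5 = 21; the blank must be 33 − 21 = 12.
Column 6 has 16 + 12 − 2 − 3 + 19 = 42; the blank must be 33 − 42 = -9.
Row 5 has 13 − 1 + 8 + 10 − 9 = 21; the blank must be 33 − 21 = 12.

z = 1, n = 6, k = 12, y = -9, d = 12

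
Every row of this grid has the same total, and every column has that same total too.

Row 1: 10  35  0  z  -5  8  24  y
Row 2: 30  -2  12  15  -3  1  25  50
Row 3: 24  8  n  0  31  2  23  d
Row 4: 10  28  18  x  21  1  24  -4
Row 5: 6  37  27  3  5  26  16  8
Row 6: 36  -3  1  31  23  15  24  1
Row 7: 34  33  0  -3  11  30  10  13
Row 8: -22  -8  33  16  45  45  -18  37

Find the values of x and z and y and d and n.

x = 30, z = 36, y = 20, d = 3, n = 37

Rows 2 and 5 both sum to 128, so that's the common total.
Row 4 has 10 + 28 + 18 + 21 + 1 + 24 − 4 = 98; the blank must be 128 − 98 = 30.
Column 4 has 15 + 0 + 30 + 3 + 31 − 3 + 16 = 92; the blank must be 128 − 92 = 36.
Row 1 has 10 + 35 + 0 + 36 − 5 + 8 + 24 = 108; the blank must be 128 − 108 = 20.
Column 8 has 20 + 50 − 4 + 8 + 1 + 13 + 37 = 125; the blank must be 128 − 125 = 3.
Row 3 has 24 + 8 + 0 + 31 + 2 + 23 + 3 = 91; the blank must be 128 − 91 = 37.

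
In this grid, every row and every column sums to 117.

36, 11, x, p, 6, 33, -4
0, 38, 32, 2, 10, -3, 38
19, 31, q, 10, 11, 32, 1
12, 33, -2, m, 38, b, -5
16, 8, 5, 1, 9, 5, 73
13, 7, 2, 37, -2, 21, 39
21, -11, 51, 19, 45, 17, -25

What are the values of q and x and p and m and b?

q = 13, x = 16, p = 19, m = 29, b = 12

The known cells in row 3 total 104, leaving 117 − 104 = 13 for the blank.
The known cells in column 3 total 101, leaving 117 − 101 = 16 for the blank.
The known cells in row 1 total 98, leaving 117 − 98 = 19 for the blank.
The known cells in column 4 total 88, leaving 117 − 88 = 29 for the blank.
The known cells in row 4 total 105, leaving 117 − 105 = 12 for the blank.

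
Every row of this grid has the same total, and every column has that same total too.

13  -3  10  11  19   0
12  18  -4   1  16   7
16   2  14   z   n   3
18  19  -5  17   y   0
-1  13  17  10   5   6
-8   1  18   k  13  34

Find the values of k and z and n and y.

Rows 1 and 2 both sum to 50, so that's the common total.
Row 6 has -8 + 1 + 18 + 13 + 34 = 58; the blank must be 50 − 58 = -8.
Column 4 has 11 + 1 + 17 + 10 − 8 = 31; the blank must be 50 − 31 = 19.
Row 3 has 16 + 2 + 14 + 19 + 3 = 54; the blank must be 50 − 54 = -4.
Row 4 has 18 + 19 − 5 + 17 + 0 = 49; the blank must be 50 − 49 = 1.

k = -8, z = 19, n = -4, y = 1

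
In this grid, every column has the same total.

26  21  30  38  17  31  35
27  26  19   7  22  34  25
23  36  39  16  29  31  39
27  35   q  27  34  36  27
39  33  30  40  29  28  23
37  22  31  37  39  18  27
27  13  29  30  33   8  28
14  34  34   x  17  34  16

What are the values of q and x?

q = 8, x = 25

The complete columns each total 220.
Column 3 is missing 220 − 212 = 8 (since 30 + 19 + 39 + 30 + 31 + 29 + 34 = 212).
Column 4 is missing 220 − 195 = 25 (since 38 + 7 + 16 + 27 + 40 + 37 + 30 = 195).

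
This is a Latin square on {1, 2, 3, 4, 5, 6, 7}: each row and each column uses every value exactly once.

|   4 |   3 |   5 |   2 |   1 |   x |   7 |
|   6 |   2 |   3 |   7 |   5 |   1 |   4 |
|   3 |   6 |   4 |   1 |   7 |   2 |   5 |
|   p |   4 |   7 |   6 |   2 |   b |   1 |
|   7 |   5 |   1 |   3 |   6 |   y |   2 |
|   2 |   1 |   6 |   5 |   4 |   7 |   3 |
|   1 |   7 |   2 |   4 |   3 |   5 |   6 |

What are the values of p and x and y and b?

Cell (5,6): row 5 already has {1, 2, 3, 5, 6, 7} → 4.
At (row 1, col 6): row 1 already has {1, 2, 3, 4, 5, 7}, so the value is 6.
Cell (4,6): column 6 already has {1, 2, 4, 5, 6, 7} → 3.
For row 4, column 1: row 4 already has {1, 2, 3, 4, 6, 7}; that leaves 5.

p = 5, x = 6, y = 4, b = 3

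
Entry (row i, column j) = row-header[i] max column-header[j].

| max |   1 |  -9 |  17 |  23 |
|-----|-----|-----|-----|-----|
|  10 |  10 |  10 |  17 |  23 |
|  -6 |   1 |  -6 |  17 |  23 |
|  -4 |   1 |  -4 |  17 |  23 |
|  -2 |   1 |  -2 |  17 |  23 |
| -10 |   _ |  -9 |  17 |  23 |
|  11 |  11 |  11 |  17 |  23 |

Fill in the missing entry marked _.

1

max(-10, 1) = 1.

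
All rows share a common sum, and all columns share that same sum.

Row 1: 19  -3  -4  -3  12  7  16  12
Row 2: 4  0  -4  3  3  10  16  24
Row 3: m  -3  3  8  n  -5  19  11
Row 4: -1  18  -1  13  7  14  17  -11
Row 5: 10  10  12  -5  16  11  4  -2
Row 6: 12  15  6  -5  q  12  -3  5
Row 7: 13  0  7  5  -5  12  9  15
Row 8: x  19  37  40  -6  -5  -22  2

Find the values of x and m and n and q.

Rows 1 and 2 both sum to 56, so that's the common total.
Row 8: 19 + 37 + 40 − 6 − 5 − 22 + 2 = 65, so its missing entry is 56 − 65 = -9.
Column 1: 19 + 4 − 1 + 10 + 12 + 13 − 9 = 48, so its missing entry is 56 − 48 = 8.
Row 3: 8 − 3 + 3 + 8 − 5 + 19 + 11 = 41, so its missing entry is 56 − 41 = 15.
Row 6: 12 + 15 + 6 − 5 + 12 − 3 + 5 = 42, so its missing entry is 56 − 42 = 14.

x = -9, m = 8, n = 15, q = 14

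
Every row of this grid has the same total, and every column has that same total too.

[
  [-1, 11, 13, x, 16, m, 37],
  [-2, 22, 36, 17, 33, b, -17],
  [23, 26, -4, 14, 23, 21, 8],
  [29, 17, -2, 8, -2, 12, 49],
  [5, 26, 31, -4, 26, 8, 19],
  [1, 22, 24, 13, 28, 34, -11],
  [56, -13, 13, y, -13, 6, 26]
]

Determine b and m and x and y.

b = 22, m = 8, x = 27, y = 36

Rows 3 and 4 both sum to 111, so that's the common total.
The known cells in row 7 total 75, leaving 111 − 75 = 36 for the blank.
The known cells in column 4 total 84, leaving 111 − 84 = 27 for the blank.
The known cells in row 1 total 103, leaving 111 − 103 = 8 for the blank.
The known cells in row 2 total 89, leaving 111 − 89 = 22 for the blank.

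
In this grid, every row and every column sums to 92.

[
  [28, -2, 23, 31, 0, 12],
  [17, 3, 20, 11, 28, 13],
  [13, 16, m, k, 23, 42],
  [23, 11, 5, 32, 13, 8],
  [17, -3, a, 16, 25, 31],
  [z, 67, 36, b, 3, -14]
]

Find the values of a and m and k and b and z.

Row 5 has 17 − 3 + 16 + 25 + 31 = 86; the blank must be 92 − 86 = 6.
Column 1 has 28 + 17 + 13 + 23 + 17 = 98; the blank must be 92 − 98 = -6.
Column 3 has 23 + 20 + 5 + 6 + 36 = 90; the blank must be 92 − 90 = 2.
Row 3 has 13 + 16 + 2 + 23 + 42 = 96; the blank must be 92 − 96 = -4.
Row 6 has -6 + 67 + 36 + 3 − 14 = 86; the blank must be 92 − 86 = 6.

a = 6, m = 2, k = -4, b = 6, z = -6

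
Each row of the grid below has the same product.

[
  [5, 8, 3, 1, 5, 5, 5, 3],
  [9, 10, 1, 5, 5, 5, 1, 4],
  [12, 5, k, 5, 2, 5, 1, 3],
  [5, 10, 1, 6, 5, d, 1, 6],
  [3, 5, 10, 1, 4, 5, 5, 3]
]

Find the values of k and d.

k = 5, d = 5

Rows 2 and 5 each multiply to 45000, so every row has product 45000.
Row 3: 12×5×5×2×5×1×3 = 9000, so the missing entry is 45000 ÷ 9000 = 5.
Row 4: 5×10×1×6×5×1×6 = 9000, so the missing entry is 45000 ÷ 9000 = 5.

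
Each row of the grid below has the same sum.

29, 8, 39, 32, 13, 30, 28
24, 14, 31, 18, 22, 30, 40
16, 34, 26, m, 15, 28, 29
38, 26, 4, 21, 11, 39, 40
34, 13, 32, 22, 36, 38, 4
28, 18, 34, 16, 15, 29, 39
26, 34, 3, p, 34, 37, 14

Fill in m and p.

Rows 5 and 6 both add up to 179, so every row sums to 179.
Row 3: 16 + 34 + 26 + 15 + 28 + 29 = 148, so the missing entry is 179 − 148 = 31.
Row 7: 26 + 34 + 3 + 34 + 37 + 14 = 148, so the missing entry is 179 − 148 = 31.

m = 31, p = 31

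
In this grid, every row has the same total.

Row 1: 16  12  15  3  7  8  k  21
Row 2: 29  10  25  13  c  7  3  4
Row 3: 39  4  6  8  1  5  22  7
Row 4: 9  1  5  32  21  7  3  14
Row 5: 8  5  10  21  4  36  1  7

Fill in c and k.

c = 1, k = 10

Row 3 sums to 92 and so does row 4; that's the common total.
In row 2 the known cells total 91, leaving 92 − 91 = 1.
In row 1 the known cells total 82, leaving 92 − 82 = 10.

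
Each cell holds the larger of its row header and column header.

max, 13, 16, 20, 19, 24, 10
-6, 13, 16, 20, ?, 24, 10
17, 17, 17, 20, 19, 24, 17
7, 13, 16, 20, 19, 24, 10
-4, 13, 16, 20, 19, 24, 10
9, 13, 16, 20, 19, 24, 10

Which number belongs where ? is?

19

max(-6, 19) = 19.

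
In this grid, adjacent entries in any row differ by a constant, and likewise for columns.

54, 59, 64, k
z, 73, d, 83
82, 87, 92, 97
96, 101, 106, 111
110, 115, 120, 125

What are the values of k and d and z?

Along each row the entries change by 5 per step; down each column they change by 14.
Row 1: from 54 at column 1, stepping by 5 to column 4 gives 69.
Row 2: from 73 at column 2, stepping by 5 to column 3 gives 78.
Row 2: from 73 at column 2, stepping by 5 to column 1 gives 68.

k = 69, d = 78, z = 68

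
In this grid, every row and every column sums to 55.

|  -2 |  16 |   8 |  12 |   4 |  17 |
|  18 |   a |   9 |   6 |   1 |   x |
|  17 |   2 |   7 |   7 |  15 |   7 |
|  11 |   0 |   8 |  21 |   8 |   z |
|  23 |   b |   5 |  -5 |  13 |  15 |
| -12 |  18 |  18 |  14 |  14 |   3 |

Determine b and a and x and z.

The known cells in row 5 total 51, leaving 55 − 51 = 4 for the blank.
The known cells in column 2 total 40, leaving 55 − 40 = 15 for the blank.
The known cells in row 4 total 48, leaving 55 − 48 = 7 for the blank.
The known cells in row 2 total 49, leaving 55 − 49 = 6 for the blank.

b = 4, a = 15, x = 6, z = 7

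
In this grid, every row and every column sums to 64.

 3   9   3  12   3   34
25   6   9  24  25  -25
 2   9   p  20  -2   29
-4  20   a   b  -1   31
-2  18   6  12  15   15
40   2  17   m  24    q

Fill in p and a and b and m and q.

Column 6 has 34 − 25 + 29 + 31 + 15 = 84; the blank must be 64 − 84 = -20.
Row 3 has 2 + 9 + 20 − 2 + 29 = 58; the blank must be 64 − 58 = 6.
Row 6 has 40 + 2 + 17 + 24 − 20 = 63; the blank must be 64 − 63 = 1.
Column 4 has 12 + 24 + 20 + 12 + 1 = 69; the blank must be 64 − 69 = -5.
Row 4 has -4 + 20 − 5 − 1 + 31 = 41; the blank must be 64 − 41 = 23.

p = 6, a = 23, b = -5, m = 1, q = -20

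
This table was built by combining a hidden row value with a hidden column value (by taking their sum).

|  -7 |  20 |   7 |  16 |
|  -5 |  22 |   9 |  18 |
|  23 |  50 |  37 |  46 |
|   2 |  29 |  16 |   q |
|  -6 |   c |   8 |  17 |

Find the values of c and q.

The difference between any two rows is the same in every column — this is an addition table with the headers hidden.
Row 5 minus row 1 is -6 − (-7) = 1, so its entry in column 2 is 20 + 1 = 21.
Row 4 minus row 1 is 2 − (-7) = 9, so its entry in column 4 is 16 + 9 = 25.

c = 21, q = 25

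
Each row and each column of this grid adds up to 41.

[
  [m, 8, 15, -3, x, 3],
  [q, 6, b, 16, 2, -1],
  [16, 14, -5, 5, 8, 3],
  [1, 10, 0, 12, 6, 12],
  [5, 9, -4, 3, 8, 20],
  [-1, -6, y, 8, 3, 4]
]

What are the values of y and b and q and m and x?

Column 5: 2 + 8 + 6 + 8 + 3 = 27, so its missing entry is 41 − 27 = 14.
Row 1: 8 + 15 − 3 + 14 + 3 = 37, so its missing entry is 41 − 37 = 4.
Column 1: 4 + 16 + 1 + 5 − 1 = 25, so its missing entry is 41 − 25 = 16.
Row 2: 16 + 6 + 16 + 2 − 1 = 39, so its missing entry is 41 − 39 = 2.
Row 6: -1 − 6 + 8 + 3 + 4 = 8, so its missing entry is 41 − 8 = 33.

y = 33, b = 2, q = 16, m = 4, x = 14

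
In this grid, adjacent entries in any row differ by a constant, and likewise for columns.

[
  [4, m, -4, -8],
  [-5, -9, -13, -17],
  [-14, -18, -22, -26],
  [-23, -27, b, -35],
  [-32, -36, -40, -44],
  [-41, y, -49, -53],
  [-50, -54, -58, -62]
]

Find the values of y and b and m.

y = -45, b = -31, m = 0

Along each row the entries change by -4 per step; down each column they change by -9.
Row 6: from -41 at column 1, stepping by -4 to column 2 gives -45.
Row 4: from -23 at column 1, stepping by -4 to column 3 gives -31.
Row 1: from 4 at column 1, stepping by -4 to column 2 gives 0.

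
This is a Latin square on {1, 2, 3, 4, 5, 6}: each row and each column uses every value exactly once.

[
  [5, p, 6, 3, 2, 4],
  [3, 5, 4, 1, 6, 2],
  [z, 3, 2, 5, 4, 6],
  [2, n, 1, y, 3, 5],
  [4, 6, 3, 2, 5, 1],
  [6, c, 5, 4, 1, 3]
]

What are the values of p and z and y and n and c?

p = 1, z = 1, y = 6, n = 4, c = 2

At (row 1, col 2): row 1 already has {2, 3, 4, 5, 6}, so the value is 1.
At (row 3, col 1): row 3 already has {2, 3, 4, 5, 6}, so the value is 1.
For row 6, column 2: row 6 already has {1, 3, 4, 5, 6}; that leaves 2.
For row 4, column 2: column 2 already has {1, 2, 3, 5, 6}; that leaves 4.
At (row 4, col 4): row 4 already has {1, 2, 3, 4, 5}, so the value is 6.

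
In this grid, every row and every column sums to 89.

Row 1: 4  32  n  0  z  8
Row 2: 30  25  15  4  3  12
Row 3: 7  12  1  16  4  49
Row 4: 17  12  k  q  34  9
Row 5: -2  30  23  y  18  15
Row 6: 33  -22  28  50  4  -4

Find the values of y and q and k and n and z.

Column 5 has 3 + 4 + 34 + 18 + 4 = 63; the blank must be 89 − 63 = 26.
Row 5 has -2 + 30 + 23 + 18 + 15 = 84; the blank must be 89 − 84 = 5.
Row 1 has 4 + 32 + 0 + 26 + 8 = 70; the blank must be 89 − 70 = 19.
Column 4 has 0 + 4 + 16 + 5 + 50 = 75; the blank must be 89 − 75 = 14.
Row 4 has 17 + 12 + 14 + 34 + 9 = 86; the blank must be 89 − 86 = 3.

y = 5, q = 14, k = 3, n = 19, z = 26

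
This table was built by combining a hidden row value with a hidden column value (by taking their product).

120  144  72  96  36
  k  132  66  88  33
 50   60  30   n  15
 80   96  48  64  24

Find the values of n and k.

n = 40, k = 110

Each row is a constant multiple of every other row — this is a multiplication table with the headers hidden.
Row 3 is 15/36 = 5/12 times row 1, so its entry in column 4 is 96 × 5/12 = 40.
Row 2 is 33/36 = 11/12 times row 1, so its entry in column 1 is 120 × 11/12 = 110.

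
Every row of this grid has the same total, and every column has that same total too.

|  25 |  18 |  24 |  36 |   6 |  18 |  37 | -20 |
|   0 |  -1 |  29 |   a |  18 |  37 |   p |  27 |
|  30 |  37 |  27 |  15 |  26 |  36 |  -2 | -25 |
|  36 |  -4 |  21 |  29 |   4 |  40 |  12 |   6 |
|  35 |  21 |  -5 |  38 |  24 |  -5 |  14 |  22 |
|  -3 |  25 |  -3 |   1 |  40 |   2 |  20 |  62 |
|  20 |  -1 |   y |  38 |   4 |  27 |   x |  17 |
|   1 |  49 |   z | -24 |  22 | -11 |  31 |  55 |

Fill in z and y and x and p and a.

z = 21, y = 30, x = 9, p = 23, a = 11

Rows 1 and 3 both sum to 144, so that's the common total.
Row 8 has 1 + 49 − 24 + 22 − 11 + 31 + 55 = 123; the blank must be 144 − 123 = 21.
Column 3 has 24 + 29 + 27 + 21 − 5 − 3 + 21 = 114; the blank must be 144 − 114 = 30.
Row 7 has 20 − 1 + 30 + 38 + 4 + 27 + 17 = 135; the blank must be 144 − 135 = 9.
Column 7 has 37 − 2 + 12 + 14 + 20 + 9 + 31 = 121; the blank must be 144 − 121 = 23.
Row 2 has 0 − 1 + 29 + 18 + 37 + 23 + 27 = 133; the blank must be 144 − 133 = 11.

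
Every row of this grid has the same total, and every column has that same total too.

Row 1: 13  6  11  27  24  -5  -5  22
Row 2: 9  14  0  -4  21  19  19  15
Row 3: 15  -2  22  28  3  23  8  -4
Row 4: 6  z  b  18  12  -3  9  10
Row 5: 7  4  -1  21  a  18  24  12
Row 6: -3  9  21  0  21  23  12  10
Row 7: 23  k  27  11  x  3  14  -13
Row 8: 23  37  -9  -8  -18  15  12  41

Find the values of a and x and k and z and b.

Rows 1 and 2 both sum to 93, so that's the common total.
Row 5 has 7 + 4 − 1 + 21 + 18 + 24 + 12 = 85; the blank must be 93 − 85 = 8.
Column 5 has 24 + 21 + 3 + 12 + 8 + 21 − 18 = 71; the blank must be 93 − 71 = 22.
Row 7 has 23 + 27 + 11 + 22 + 3 + 14 − 13 = 87; the blank must be 93 − 87 = 6.
Column 2 has 6 + 14 − 2 + 4 + 9 + 6 + 37 = 74; the blank must be 93 − 74 = 19.
Row 4 has 6 + 19 + 18 + 12 − 3 + 9 + 10 = 71; the blank must be 93 − 71 = 22.

a = 8, x = 22, k = 6, z = 19, b = 22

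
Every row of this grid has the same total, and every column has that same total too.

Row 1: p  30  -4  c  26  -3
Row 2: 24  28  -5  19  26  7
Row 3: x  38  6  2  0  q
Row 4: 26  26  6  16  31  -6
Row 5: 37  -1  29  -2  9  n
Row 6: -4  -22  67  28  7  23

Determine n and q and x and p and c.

n = 27, q = 51, x = 2, p = 14, c = 36

Rows 2 and 4 both sum to 99, so that's the common total.
The known cells in column 4 total 63, leaving 99 − 63 = 36 for the blank.
The known cells in row 1 total 85, leaving 99 − 85 = 14 for the blank.
The known cells in column 1 total 97, leaving 99 − 97 = 2 for the blank.
The known cells in row 5 total 72, leaving 99 − 72 = 27 for the blank.
The known cells in row 3 total 48, leaving 99 − 48 = 51 for the blank.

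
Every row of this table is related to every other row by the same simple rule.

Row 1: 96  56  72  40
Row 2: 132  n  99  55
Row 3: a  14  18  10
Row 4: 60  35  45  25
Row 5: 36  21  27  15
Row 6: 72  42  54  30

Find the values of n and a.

Each row is a constant multiple of every other row — this is a multiplication table with the headers hidden.
Row 2 is 55/40 = 11/8 times row 1, so its entry in column 2 is 56 × 11/8 = 77.
Row 3 is 10/40 = 1/4 times row 1, so its entry in column 1 is 96 × 1/4 = 24.

n = 77, a = 24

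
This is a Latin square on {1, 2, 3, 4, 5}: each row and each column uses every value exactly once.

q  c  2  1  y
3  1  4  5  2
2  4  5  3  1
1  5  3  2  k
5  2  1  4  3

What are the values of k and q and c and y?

At (row 1, col 2): column 2 already has {1, 2, 4, 5}, so the value is 3.
Cell (4,5): row 4 already has {1, 2, 3, 5} → 4.
Cell (1,5): column 5 already has {1, 2, 3, 4} → 5.
For row 1, column 1: row 1 already has {1, 2, 3, 5}; that leaves 4.

k = 4, q = 4, c = 3, y = 5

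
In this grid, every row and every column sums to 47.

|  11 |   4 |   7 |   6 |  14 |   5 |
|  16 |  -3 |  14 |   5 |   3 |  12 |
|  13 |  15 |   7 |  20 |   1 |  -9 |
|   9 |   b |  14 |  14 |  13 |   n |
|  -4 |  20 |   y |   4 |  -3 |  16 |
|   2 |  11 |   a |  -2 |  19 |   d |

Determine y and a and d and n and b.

Column 2 has 4 − 3 + 15 + 20 + 11 = 47; the blank must be 47 − 47 = 0.
Row 5 has -4 + 20 + 4 − 3 + 16 = 33; the blank must be 47 − 33 = 14.
Row 4 has 9 + 0 + 14 + 14 + 13 = 50; the blank must be 47 − 50 = -3.
Column 6 has 5 + 12 − 9 − 3 + 16 = 21; the blank must be 47 − 21 = 26.
Row 6 has 2 + 11 − 2 + 19 + 26 = 56; the blank must be 47 − 56 = -9.

y = 14, a = -9, d = 26, n = -3, b = 0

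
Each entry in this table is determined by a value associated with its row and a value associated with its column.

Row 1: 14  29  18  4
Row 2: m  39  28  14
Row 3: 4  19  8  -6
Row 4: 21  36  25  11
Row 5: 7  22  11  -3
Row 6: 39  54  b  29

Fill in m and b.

The difference between any two rows is the same in every column — this is an addition table with the headers hidden.
Row 2 minus row 1 is 14 − 4 = 10, so its entry in column 1 is 14 + 10 = 24.
Row 6 minus row 1 is 29 − 4 = 25, so its entry in column 3 is 18 + 25 = 43.

m = 24, b = 43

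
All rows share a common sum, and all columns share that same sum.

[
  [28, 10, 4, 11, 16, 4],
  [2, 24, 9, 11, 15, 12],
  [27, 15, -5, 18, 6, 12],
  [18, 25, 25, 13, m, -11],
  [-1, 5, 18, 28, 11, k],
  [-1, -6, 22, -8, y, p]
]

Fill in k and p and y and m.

Rows 1 and 2 both sum to 73, so that's the common total.
The known cells in row 5 total 61, leaving 73 − 61 = 12 for the blank.
The known cells in column 6 total 29, leaving 73 − 29 = 44 for the blank.
The known cells in row 6 total 51, leaving 73 − 51 = 22 for the blank.
The known cells in row 4 total 70, leaving 73 − 70 = 3 for the blank.

k = 12, p = 44, y = 22, m = 3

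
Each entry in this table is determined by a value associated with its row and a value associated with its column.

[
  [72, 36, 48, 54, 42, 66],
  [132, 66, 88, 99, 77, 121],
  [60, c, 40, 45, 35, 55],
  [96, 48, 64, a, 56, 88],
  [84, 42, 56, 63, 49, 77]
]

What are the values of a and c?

a = 72, c = 30

Each row is a constant multiple of every other row — this is a multiplication table with the headers hidden.
Row 4 is 64/48 = 4/3 times row 1, so its entry in column 4 is 54 × 4/3 = 72.
Row 3 is 40/48 = 5/6 times row 1, so its entry in column 2 is 36 × 5/6 = 30.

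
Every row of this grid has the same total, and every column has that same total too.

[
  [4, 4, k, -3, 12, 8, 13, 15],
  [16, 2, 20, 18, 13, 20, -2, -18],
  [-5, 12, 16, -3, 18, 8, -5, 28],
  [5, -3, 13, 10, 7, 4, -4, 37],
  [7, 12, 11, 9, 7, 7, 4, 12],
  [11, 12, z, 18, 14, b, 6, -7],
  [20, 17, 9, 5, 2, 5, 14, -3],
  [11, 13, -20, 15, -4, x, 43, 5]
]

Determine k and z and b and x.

k = 16, z = 4, b = 11, x = 6

Rows 2 and 3 both sum to 69, so that's the common total.
The known cells in row 1 total 53, leaving 69 − 53 = 16 for the blank.
The known cells in row 8 total 63, leaving 69 − 63 = 6 for the blank.
The known cells in column 6 total 58, leaving 69 − 58 = 11 for the blank.
The known cells in row 6 total 65, leaving 69 − 65 = 4 for the blank.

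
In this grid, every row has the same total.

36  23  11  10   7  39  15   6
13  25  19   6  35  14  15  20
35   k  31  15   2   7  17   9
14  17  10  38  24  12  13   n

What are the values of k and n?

Row 1 sums to 147 and so does row 2; that's the common total.
In row 3 the known cells total 116, leaving 147 − 116 = 31.
In row 4 the known cells total 128, leaving 147 − 128 = 19.

k = 31, n = 19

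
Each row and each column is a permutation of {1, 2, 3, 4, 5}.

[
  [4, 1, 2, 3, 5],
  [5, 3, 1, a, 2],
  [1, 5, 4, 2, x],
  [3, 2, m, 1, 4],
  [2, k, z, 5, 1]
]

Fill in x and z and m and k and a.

x = 3, z = 3, m = 5, k = 4, a = 4

For row 3, column 5: row 3 already has {1, 2, 4, 5}; that leaves 3.
Cell (5,2): column 2 already has {1, 2, 3, 5} → 4.
At (row 5, col 3): row 5 already has {1, 2, 4, 5}, so the value is 3.
Cell (4,3): row 4 already has {1, 2, 3, 4} → 5.
At (row 2, col 4): row 2 already has {1, 2, 3, 5}, so the value is 4.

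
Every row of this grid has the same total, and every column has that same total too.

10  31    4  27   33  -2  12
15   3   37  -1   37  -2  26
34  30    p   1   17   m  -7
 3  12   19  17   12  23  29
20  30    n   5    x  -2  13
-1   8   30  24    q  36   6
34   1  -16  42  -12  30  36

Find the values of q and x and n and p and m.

q = 12, x = 16, n = 33, p = 8, m = 32

Rows 1 and 2 both sum to 115, so that's the common total.
The known cells in row 6 total 103, leaving 115 − 103 = 12 for the blank.
The known cells in column 5 total 99, leaving 115 − 99 = 16 for the blank.
The known cells in row 5 total 82, leaving 115 − 82 = 33 for the blank.
The known cells in column 3 total 107, leaving 115 − 107 = 8 for the blank.
The known cells in row 3 total 83, leaving 115 − 83 = 32 for the blank.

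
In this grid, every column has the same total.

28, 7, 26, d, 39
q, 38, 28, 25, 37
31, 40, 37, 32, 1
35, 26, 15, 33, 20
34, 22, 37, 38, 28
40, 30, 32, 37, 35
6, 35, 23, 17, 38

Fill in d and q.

Columns 2 and 5 both add up to 198, so every column sums to 198.
Column 4: 25 + 32 + 33 + 38 + 37 + 17 = 182, so the missing entry is 198 − 182 = 16.
Column 1: 28 + 31 + 35 + 34 + 40 + 6 = 174, so the missing entry is 198 − 174 = 24.

d = 16, q = 24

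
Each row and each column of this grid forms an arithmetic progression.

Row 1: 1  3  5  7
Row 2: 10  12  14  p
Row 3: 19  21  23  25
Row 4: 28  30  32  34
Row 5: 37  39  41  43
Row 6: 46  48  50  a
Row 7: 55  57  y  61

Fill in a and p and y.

a = 52, p = 16, y = 59

Along each row the entries change by 2 per step; down each column they change by 9.
Row 6: from 46 at column 1, stepping by 2 to column 4 gives 52.
Row 2: from 10 at column 1, stepping by 2 to column 4 gives 16.
Row 7: from 55 at column 1, stepping by 2 to column 3 gives 59.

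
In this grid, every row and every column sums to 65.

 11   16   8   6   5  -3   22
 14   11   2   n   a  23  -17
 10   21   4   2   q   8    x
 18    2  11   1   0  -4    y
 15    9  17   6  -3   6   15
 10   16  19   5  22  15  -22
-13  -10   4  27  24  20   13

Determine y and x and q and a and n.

y = 37, x = 17, q = 3, a = 14, n = 18

Row 4: 18 + 2 + 11 + 1 + 0 − 4 = 28, so its missing entry is 65 − 28 = 37.
Column 7: 22 − 17 + 37 + 15 − 22 + 13 = 48, so its missing entry is 65 − 48 = 17.
Row 3: 10 + 21 + 4 + 2 + 8 + 17 = 62, so its missing entry is 65 − 62 = 3.
Column 5: 5 + 3 + 0 − 3 + 22 + 24 = 51, so its missing entry is 65 − 51 = 14.
Row 2: 14 + 11 + 2 + 14 + 23 − 17 = 47, so its missing entry is 65 − 47 = 18.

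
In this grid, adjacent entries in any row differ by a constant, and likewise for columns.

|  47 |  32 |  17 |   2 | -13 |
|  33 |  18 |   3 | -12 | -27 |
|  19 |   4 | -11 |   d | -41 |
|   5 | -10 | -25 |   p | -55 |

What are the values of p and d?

Along each row the entries change by -15 per step; down each column they change by -14.
Row 4: from 5 at column 1, stepping by -15 to column 4 gives -40.
Row 3: from 19 at column 1, stepping by -15 to column 4 gives -26.

p = -40, d = -26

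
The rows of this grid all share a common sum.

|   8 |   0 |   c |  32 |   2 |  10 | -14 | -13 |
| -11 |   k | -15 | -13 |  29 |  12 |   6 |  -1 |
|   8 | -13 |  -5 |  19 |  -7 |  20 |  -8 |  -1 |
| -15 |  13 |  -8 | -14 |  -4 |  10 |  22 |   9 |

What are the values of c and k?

c = -12, k = 6

The complete rows each total 13.
Row 1 is missing 13 − 25 = -12 (since 8 + 0 + 32 + 2 + 10 − 14 − 13 = 25).
Row 2 is missing 13 − 7 = 6 (since -11 − 15 − 13 + 29 + 12 + 6 − 1 = 7).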